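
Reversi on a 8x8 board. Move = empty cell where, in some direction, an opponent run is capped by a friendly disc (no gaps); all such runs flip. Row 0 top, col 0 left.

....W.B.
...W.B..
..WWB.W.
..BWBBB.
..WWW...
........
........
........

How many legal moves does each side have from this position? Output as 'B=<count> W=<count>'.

-- B to move --
(0,2): flips 1 -> legal
(0,3): no bracket -> illegal
(0,5): no bracket -> illegal
(1,1): no bracket -> illegal
(1,2): flips 2 -> legal
(1,4): flips 1 -> legal
(1,6): flips 1 -> legal
(1,7): flips 1 -> legal
(2,1): flips 2 -> legal
(2,5): no bracket -> illegal
(2,7): no bracket -> illegal
(3,1): no bracket -> illegal
(3,7): flips 1 -> legal
(4,1): no bracket -> illegal
(4,5): no bracket -> illegal
(5,1): flips 2 -> legal
(5,2): flips 2 -> legal
(5,3): flips 1 -> legal
(5,4): flips 2 -> legal
(5,5): no bracket -> illegal
B mobility = 11
-- W to move --
(0,5): no bracket -> illegal
(0,7): no bracket -> illegal
(1,4): flips 2 -> legal
(1,6): no bracket -> illegal
(1,7): no bracket -> illegal
(2,1): flips 1 -> legal
(2,5): flips 2 -> legal
(2,7): no bracket -> illegal
(3,1): flips 1 -> legal
(3,7): flips 3 -> legal
(4,1): flips 1 -> legal
(4,5): flips 1 -> legal
(4,6): flips 3 -> legal
(4,7): no bracket -> illegal
W mobility = 8

Answer: B=11 W=8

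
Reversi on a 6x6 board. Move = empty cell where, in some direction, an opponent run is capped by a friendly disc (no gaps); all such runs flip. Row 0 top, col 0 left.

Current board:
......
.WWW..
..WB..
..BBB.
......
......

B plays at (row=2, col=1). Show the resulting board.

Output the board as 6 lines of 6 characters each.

Place B at (2,1); scan 8 dirs for brackets.
Dir NW: first cell '.' (not opp) -> no flip
Dir N: opp run (1,1), next='.' -> no flip
Dir NE: opp run (1,2), next='.' -> no flip
Dir W: first cell '.' (not opp) -> no flip
Dir E: opp run (2,2) capped by B -> flip
Dir SW: first cell '.' (not opp) -> no flip
Dir S: first cell '.' (not opp) -> no flip
Dir SE: first cell 'B' (not opp) -> no flip
All flips: (2,2)

Answer: ......
.WWW..
.BBB..
..BBB.
......
......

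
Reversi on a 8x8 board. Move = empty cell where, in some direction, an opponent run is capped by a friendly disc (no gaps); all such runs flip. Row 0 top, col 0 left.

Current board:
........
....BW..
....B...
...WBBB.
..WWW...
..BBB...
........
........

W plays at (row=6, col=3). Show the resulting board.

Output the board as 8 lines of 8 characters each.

Answer: ........
....BW..
....B...
...WBBB.
..WWW...
..BWB...
...W....
........

Derivation:
Place W at (6,3); scan 8 dirs for brackets.
Dir NW: opp run (5,2), next='.' -> no flip
Dir N: opp run (5,3) capped by W -> flip
Dir NE: opp run (5,4), next='.' -> no flip
Dir W: first cell '.' (not opp) -> no flip
Dir E: first cell '.' (not opp) -> no flip
Dir SW: first cell '.' (not opp) -> no flip
Dir S: first cell '.' (not opp) -> no flip
Dir SE: first cell '.' (not opp) -> no flip
All flips: (5,3)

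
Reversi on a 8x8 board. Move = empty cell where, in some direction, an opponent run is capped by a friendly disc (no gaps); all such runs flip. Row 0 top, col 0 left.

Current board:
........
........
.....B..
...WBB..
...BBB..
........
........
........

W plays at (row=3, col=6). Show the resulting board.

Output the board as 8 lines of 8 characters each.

Answer: ........
........
.....B..
...WWWW.
...BBB..
........
........
........

Derivation:
Place W at (3,6); scan 8 dirs for brackets.
Dir NW: opp run (2,5), next='.' -> no flip
Dir N: first cell '.' (not opp) -> no flip
Dir NE: first cell '.' (not opp) -> no flip
Dir W: opp run (3,5) (3,4) capped by W -> flip
Dir E: first cell '.' (not opp) -> no flip
Dir SW: opp run (4,5), next='.' -> no flip
Dir S: first cell '.' (not opp) -> no flip
Dir SE: first cell '.' (not opp) -> no flip
All flips: (3,4) (3,5)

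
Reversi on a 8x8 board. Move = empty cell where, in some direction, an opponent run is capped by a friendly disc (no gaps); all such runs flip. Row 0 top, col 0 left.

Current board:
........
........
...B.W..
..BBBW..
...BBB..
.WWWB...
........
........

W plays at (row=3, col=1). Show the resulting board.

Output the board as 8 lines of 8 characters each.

Answer: ........
........
...B.W..
.WWWWW..
...BBB..
.WWWB...
........
........

Derivation:
Place W at (3,1); scan 8 dirs for brackets.
Dir NW: first cell '.' (not opp) -> no flip
Dir N: first cell '.' (not opp) -> no flip
Dir NE: first cell '.' (not opp) -> no flip
Dir W: first cell '.' (not opp) -> no flip
Dir E: opp run (3,2) (3,3) (3,4) capped by W -> flip
Dir SW: first cell '.' (not opp) -> no flip
Dir S: first cell '.' (not opp) -> no flip
Dir SE: first cell '.' (not opp) -> no flip
All flips: (3,2) (3,3) (3,4)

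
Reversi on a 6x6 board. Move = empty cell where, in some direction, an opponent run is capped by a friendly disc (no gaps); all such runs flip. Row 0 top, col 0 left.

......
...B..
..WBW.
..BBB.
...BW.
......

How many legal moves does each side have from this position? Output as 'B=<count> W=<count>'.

Answer: B=11 W=3

Derivation:
-- B to move --
(1,1): flips 1 -> legal
(1,2): flips 1 -> legal
(1,4): flips 1 -> legal
(1,5): flips 1 -> legal
(2,1): flips 1 -> legal
(2,5): flips 1 -> legal
(3,1): flips 1 -> legal
(3,5): flips 1 -> legal
(4,5): flips 1 -> legal
(5,3): no bracket -> illegal
(5,4): flips 1 -> legal
(5,5): flips 1 -> legal
B mobility = 11
-- W to move --
(0,2): flips 1 -> legal
(0,3): no bracket -> illegal
(0,4): flips 1 -> legal
(1,2): no bracket -> illegal
(1,4): no bracket -> illegal
(2,1): no bracket -> illegal
(2,5): no bracket -> illegal
(3,1): no bracket -> illegal
(3,5): no bracket -> illegal
(4,1): no bracket -> illegal
(4,2): flips 3 -> legal
(4,5): no bracket -> illegal
(5,2): no bracket -> illegal
(5,3): no bracket -> illegal
(5,4): no bracket -> illegal
W mobility = 3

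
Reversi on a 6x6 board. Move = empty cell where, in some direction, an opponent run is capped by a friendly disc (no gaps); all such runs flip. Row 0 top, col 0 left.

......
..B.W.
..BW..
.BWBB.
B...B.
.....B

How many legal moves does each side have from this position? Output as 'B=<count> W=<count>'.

-- B to move --
(0,3): no bracket -> illegal
(0,4): no bracket -> illegal
(0,5): no bracket -> illegal
(1,3): flips 1 -> legal
(1,5): no bracket -> illegal
(2,1): no bracket -> illegal
(2,4): flips 1 -> legal
(2,5): no bracket -> illegal
(4,1): no bracket -> illegal
(4,2): flips 1 -> legal
(4,3): no bracket -> illegal
B mobility = 3
-- W to move --
(0,1): flips 1 -> legal
(0,2): flips 2 -> legal
(0,3): no bracket -> illegal
(1,1): no bracket -> illegal
(1,3): no bracket -> illegal
(2,0): no bracket -> illegal
(2,1): flips 1 -> legal
(2,4): no bracket -> illegal
(2,5): no bracket -> illegal
(3,0): flips 1 -> legal
(3,5): flips 2 -> legal
(4,1): no bracket -> illegal
(4,2): no bracket -> illegal
(4,3): flips 1 -> legal
(4,5): flips 1 -> legal
(5,0): no bracket -> illegal
(5,1): no bracket -> illegal
(5,3): no bracket -> illegal
(5,4): no bracket -> illegal
W mobility = 7

Answer: B=3 W=7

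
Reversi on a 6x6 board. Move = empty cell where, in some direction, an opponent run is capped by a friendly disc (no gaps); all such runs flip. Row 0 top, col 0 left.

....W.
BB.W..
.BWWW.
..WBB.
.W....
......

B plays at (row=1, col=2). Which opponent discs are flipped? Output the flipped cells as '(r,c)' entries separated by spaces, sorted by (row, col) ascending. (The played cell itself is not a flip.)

Answer: (2,3)

Derivation:
Dir NW: first cell '.' (not opp) -> no flip
Dir N: first cell '.' (not opp) -> no flip
Dir NE: first cell '.' (not opp) -> no flip
Dir W: first cell 'B' (not opp) -> no flip
Dir E: opp run (1,3), next='.' -> no flip
Dir SW: first cell 'B' (not opp) -> no flip
Dir S: opp run (2,2) (3,2), next='.' -> no flip
Dir SE: opp run (2,3) capped by B -> flip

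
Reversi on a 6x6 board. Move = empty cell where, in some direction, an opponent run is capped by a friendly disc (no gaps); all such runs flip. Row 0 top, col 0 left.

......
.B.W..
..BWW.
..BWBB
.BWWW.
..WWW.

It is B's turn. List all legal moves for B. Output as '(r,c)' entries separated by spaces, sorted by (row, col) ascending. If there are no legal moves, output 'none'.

(0,2): flips 2 -> legal
(0,3): no bracket -> illegal
(0,4): flips 1 -> legal
(1,2): flips 1 -> legal
(1,4): flips 2 -> legal
(1,5): no bracket -> illegal
(2,5): flips 2 -> legal
(3,1): no bracket -> illegal
(4,5): flips 3 -> legal
(5,1): no bracket -> illegal
(5,5): flips 2 -> legal

Answer: (0,2) (0,4) (1,2) (1,4) (2,5) (4,5) (5,5)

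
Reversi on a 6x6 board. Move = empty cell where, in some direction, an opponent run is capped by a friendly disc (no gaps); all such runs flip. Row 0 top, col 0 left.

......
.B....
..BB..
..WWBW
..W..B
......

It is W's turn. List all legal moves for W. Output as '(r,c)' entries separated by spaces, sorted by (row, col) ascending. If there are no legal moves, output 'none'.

(0,0): flips 2 -> legal
(0,1): no bracket -> illegal
(0,2): no bracket -> illegal
(1,0): no bracket -> illegal
(1,2): flips 1 -> legal
(1,3): flips 1 -> legal
(1,4): flips 1 -> legal
(2,0): no bracket -> illegal
(2,1): no bracket -> illegal
(2,4): no bracket -> illegal
(2,5): no bracket -> illegal
(3,1): no bracket -> illegal
(4,3): no bracket -> illegal
(4,4): no bracket -> illegal
(5,4): no bracket -> illegal
(5,5): flips 1 -> legal

Answer: (0,0) (1,2) (1,3) (1,4) (5,5)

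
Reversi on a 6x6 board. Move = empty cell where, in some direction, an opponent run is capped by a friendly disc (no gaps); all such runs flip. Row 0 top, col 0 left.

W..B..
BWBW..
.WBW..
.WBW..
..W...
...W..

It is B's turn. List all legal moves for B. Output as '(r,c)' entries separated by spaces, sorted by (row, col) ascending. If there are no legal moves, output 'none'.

(0,1): no bracket -> illegal
(0,2): no bracket -> illegal
(0,4): flips 1 -> legal
(1,4): flips 2 -> legal
(2,0): flips 1 -> legal
(2,4): flips 1 -> legal
(3,0): flips 2 -> legal
(3,4): flips 2 -> legal
(4,0): flips 1 -> legal
(4,1): no bracket -> illegal
(4,3): flips 3 -> legal
(4,4): flips 1 -> legal
(5,1): no bracket -> illegal
(5,2): flips 1 -> legal
(5,4): no bracket -> illegal

Answer: (0,4) (1,4) (2,0) (2,4) (3,0) (3,4) (4,0) (4,3) (4,4) (5,2)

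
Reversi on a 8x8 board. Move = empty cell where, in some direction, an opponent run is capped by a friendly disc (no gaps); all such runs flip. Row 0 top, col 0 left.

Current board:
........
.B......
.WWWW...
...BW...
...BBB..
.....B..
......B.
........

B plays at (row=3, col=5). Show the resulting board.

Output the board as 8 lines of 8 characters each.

Place B at (3,5); scan 8 dirs for brackets.
Dir NW: opp run (2,4), next='.' -> no flip
Dir N: first cell '.' (not opp) -> no flip
Dir NE: first cell '.' (not opp) -> no flip
Dir W: opp run (3,4) capped by B -> flip
Dir E: first cell '.' (not opp) -> no flip
Dir SW: first cell 'B' (not opp) -> no flip
Dir S: first cell 'B' (not opp) -> no flip
Dir SE: first cell '.' (not opp) -> no flip
All flips: (3,4)

Answer: ........
.B......
.WWWW...
...BBB..
...BBB..
.....B..
......B.
........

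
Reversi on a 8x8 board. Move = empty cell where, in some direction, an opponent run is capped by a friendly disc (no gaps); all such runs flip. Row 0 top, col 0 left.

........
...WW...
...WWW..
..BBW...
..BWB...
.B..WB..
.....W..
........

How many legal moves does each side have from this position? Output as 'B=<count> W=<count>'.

Answer: B=9 W=6

Derivation:
-- B to move --
(0,2): no bracket -> illegal
(0,3): flips 2 -> legal
(0,4): flips 3 -> legal
(0,5): flips 2 -> legal
(1,2): no bracket -> illegal
(1,5): flips 1 -> legal
(1,6): no bracket -> illegal
(2,2): no bracket -> illegal
(2,6): no bracket -> illegal
(3,5): flips 1 -> legal
(3,6): no bracket -> illegal
(4,5): no bracket -> illegal
(5,2): no bracket -> illegal
(5,3): flips 2 -> legal
(5,6): no bracket -> illegal
(6,3): no bracket -> illegal
(6,4): flips 1 -> legal
(6,6): no bracket -> illegal
(7,4): no bracket -> illegal
(7,5): flips 1 -> legal
(7,6): flips 3 -> legal
B mobility = 9
-- W to move --
(2,1): flips 1 -> legal
(2,2): no bracket -> illegal
(3,1): flips 2 -> legal
(3,5): no bracket -> illegal
(4,0): no bracket -> illegal
(4,1): flips 2 -> legal
(4,5): flips 2 -> legal
(4,6): no bracket -> illegal
(5,0): no bracket -> illegal
(5,2): no bracket -> illegal
(5,3): no bracket -> illegal
(5,6): flips 1 -> legal
(6,0): flips 3 -> legal
(6,1): no bracket -> illegal
(6,2): no bracket -> illegal
(6,4): no bracket -> illegal
(6,6): no bracket -> illegal
W mobility = 6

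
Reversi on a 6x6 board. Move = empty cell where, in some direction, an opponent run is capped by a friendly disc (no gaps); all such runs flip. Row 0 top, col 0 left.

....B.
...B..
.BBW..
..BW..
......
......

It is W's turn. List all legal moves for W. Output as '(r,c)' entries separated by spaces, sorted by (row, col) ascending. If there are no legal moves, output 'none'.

(0,2): no bracket -> illegal
(0,3): flips 1 -> legal
(0,5): no bracket -> illegal
(1,0): no bracket -> illegal
(1,1): flips 1 -> legal
(1,2): no bracket -> illegal
(1,4): no bracket -> illegal
(1,5): no bracket -> illegal
(2,0): flips 2 -> legal
(2,4): no bracket -> illegal
(3,0): no bracket -> illegal
(3,1): flips 1 -> legal
(4,1): flips 1 -> legal
(4,2): no bracket -> illegal
(4,3): no bracket -> illegal

Answer: (0,3) (1,1) (2,0) (3,1) (4,1)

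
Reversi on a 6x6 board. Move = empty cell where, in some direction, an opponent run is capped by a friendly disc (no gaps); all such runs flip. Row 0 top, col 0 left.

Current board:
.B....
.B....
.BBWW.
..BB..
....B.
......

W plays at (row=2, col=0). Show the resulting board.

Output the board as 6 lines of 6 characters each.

Answer: .B....
.B....
WWWWW.
..BB..
....B.
......

Derivation:
Place W at (2,0); scan 8 dirs for brackets.
Dir NW: edge -> no flip
Dir N: first cell '.' (not opp) -> no flip
Dir NE: opp run (1,1), next='.' -> no flip
Dir W: edge -> no flip
Dir E: opp run (2,1) (2,2) capped by W -> flip
Dir SW: edge -> no flip
Dir S: first cell '.' (not opp) -> no flip
Dir SE: first cell '.' (not opp) -> no flip
All flips: (2,1) (2,2)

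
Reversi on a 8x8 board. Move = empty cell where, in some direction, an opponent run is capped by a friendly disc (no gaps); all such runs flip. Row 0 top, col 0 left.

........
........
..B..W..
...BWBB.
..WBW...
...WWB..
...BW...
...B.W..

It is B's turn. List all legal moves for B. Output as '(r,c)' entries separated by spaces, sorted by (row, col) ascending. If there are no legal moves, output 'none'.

Answer: (1,4) (1,5) (1,6) (4,1) (4,5) (5,1) (5,2) (6,2) (6,5)

Derivation:
(1,4): flips 1 -> legal
(1,5): flips 1 -> legal
(1,6): flips 2 -> legal
(2,3): no bracket -> illegal
(2,4): no bracket -> illegal
(2,6): no bracket -> illegal
(3,1): no bracket -> illegal
(3,2): no bracket -> illegal
(4,1): flips 1 -> legal
(4,5): flips 2 -> legal
(5,1): flips 1 -> legal
(5,2): flips 2 -> legal
(6,2): flips 2 -> legal
(6,5): flips 2 -> legal
(6,6): no bracket -> illegal
(7,4): no bracket -> illegal
(7,6): no bracket -> illegal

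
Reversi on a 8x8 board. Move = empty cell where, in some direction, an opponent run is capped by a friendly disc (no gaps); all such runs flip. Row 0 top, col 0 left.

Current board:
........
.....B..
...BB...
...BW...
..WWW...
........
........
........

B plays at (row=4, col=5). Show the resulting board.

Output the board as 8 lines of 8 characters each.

Answer: ........
.....B..
...BB...
...BB...
..WWWB..
........
........
........

Derivation:
Place B at (4,5); scan 8 dirs for brackets.
Dir NW: opp run (3,4) capped by B -> flip
Dir N: first cell '.' (not opp) -> no flip
Dir NE: first cell '.' (not opp) -> no flip
Dir W: opp run (4,4) (4,3) (4,2), next='.' -> no flip
Dir E: first cell '.' (not opp) -> no flip
Dir SW: first cell '.' (not opp) -> no flip
Dir S: first cell '.' (not opp) -> no flip
Dir SE: first cell '.' (not opp) -> no flip
All flips: (3,4)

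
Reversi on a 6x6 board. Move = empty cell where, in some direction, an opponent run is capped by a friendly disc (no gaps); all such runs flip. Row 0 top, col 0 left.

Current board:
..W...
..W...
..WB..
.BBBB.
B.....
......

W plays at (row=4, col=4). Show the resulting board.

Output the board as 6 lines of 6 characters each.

Answer: ..W...
..W...
..WB..
.BBWB.
B...W.
......

Derivation:
Place W at (4,4); scan 8 dirs for brackets.
Dir NW: opp run (3,3) capped by W -> flip
Dir N: opp run (3,4), next='.' -> no flip
Dir NE: first cell '.' (not opp) -> no flip
Dir W: first cell '.' (not opp) -> no flip
Dir E: first cell '.' (not opp) -> no flip
Dir SW: first cell '.' (not opp) -> no flip
Dir S: first cell '.' (not opp) -> no flip
Dir SE: first cell '.' (not opp) -> no flip
All flips: (3,3)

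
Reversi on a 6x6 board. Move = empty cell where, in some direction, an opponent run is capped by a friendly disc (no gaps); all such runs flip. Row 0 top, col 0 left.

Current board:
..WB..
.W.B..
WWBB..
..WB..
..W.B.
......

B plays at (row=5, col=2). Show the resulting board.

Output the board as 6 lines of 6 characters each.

Place B at (5,2); scan 8 dirs for brackets.
Dir NW: first cell '.' (not opp) -> no flip
Dir N: opp run (4,2) (3,2) capped by B -> flip
Dir NE: first cell '.' (not opp) -> no flip
Dir W: first cell '.' (not opp) -> no flip
Dir E: first cell '.' (not opp) -> no flip
Dir SW: edge -> no flip
Dir S: edge -> no flip
Dir SE: edge -> no flip
All flips: (3,2) (4,2)

Answer: ..WB..
.W.B..
WWBB..
..BB..
..B.B.
..B...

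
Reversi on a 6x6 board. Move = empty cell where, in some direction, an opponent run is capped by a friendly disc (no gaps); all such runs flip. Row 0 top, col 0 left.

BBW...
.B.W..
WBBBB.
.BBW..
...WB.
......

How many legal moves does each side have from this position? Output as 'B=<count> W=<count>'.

-- B to move --
(0,3): flips 2 -> legal
(0,4): flips 1 -> legal
(1,0): no bracket -> illegal
(1,2): no bracket -> illegal
(1,4): no bracket -> illegal
(3,0): no bracket -> illegal
(3,4): flips 1 -> legal
(4,2): flips 2 -> legal
(5,2): no bracket -> illegal
(5,3): flips 2 -> legal
(5,4): flips 1 -> legal
B mobility = 6
-- W to move --
(1,0): flips 2 -> legal
(1,2): no bracket -> illegal
(1,4): no bracket -> illegal
(1,5): flips 1 -> legal
(2,5): flips 4 -> legal
(3,0): flips 2 -> legal
(3,4): no bracket -> illegal
(3,5): flips 1 -> legal
(4,0): flips 2 -> legal
(4,1): no bracket -> illegal
(4,2): flips 1 -> legal
(4,5): flips 1 -> legal
(5,3): no bracket -> illegal
(5,4): no bracket -> illegal
(5,5): flips 1 -> legal
W mobility = 9

Answer: B=6 W=9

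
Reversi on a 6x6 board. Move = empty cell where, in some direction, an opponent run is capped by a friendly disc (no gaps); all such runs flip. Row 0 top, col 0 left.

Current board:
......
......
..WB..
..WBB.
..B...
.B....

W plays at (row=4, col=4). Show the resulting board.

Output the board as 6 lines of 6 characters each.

Answer: ......
......
..WB..
..WWB.
..B.W.
.B....

Derivation:
Place W at (4,4); scan 8 dirs for brackets.
Dir NW: opp run (3,3) capped by W -> flip
Dir N: opp run (3,4), next='.' -> no flip
Dir NE: first cell '.' (not opp) -> no flip
Dir W: first cell '.' (not opp) -> no flip
Dir E: first cell '.' (not opp) -> no flip
Dir SW: first cell '.' (not opp) -> no flip
Dir S: first cell '.' (not opp) -> no flip
Dir SE: first cell '.' (not opp) -> no flip
All flips: (3,3)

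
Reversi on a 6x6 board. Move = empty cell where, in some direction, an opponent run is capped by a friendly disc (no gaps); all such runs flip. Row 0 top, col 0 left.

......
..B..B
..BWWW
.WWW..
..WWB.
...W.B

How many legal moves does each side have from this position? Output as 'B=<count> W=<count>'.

Answer: B=6 W=8

Derivation:
-- B to move --
(1,3): no bracket -> illegal
(1,4): no bracket -> illegal
(2,0): no bracket -> illegal
(2,1): no bracket -> illegal
(3,0): no bracket -> illegal
(3,4): flips 1 -> legal
(3,5): flips 1 -> legal
(4,0): flips 1 -> legal
(4,1): flips 2 -> legal
(5,1): flips 3 -> legal
(5,2): flips 2 -> legal
(5,4): no bracket -> illegal
B mobility = 6
-- W to move --
(0,1): flips 1 -> legal
(0,2): flips 2 -> legal
(0,3): no bracket -> illegal
(0,4): no bracket -> illegal
(0,5): flips 1 -> legal
(1,1): flips 1 -> legal
(1,3): flips 1 -> legal
(1,4): no bracket -> illegal
(2,1): flips 1 -> legal
(3,4): no bracket -> illegal
(3,5): flips 1 -> legal
(4,5): flips 1 -> legal
(5,4): no bracket -> illegal
W mobility = 8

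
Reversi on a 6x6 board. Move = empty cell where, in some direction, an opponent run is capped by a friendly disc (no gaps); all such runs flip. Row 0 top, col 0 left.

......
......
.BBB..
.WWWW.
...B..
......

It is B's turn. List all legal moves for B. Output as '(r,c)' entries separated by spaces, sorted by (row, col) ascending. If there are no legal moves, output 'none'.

Answer: (2,5) (4,0) (4,1) (4,2) (4,4) (4,5)

Derivation:
(2,0): no bracket -> illegal
(2,4): no bracket -> illegal
(2,5): flips 1 -> legal
(3,0): no bracket -> illegal
(3,5): no bracket -> illegal
(4,0): flips 1 -> legal
(4,1): flips 2 -> legal
(4,2): flips 1 -> legal
(4,4): flips 1 -> legal
(4,5): flips 1 -> legal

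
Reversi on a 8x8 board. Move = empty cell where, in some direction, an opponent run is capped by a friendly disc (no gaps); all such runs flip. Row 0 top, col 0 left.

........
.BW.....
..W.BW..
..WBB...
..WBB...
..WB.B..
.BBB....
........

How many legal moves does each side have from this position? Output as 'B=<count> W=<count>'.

-- B to move --
(0,1): no bracket -> illegal
(0,2): flips 5 -> legal
(0,3): no bracket -> illegal
(1,3): flips 1 -> legal
(1,4): no bracket -> illegal
(1,5): no bracket -> illegal
(1,6): flips 1 -> legal
(2,1): flips 1 -> legal
(2,3): no bracket -> illegal
(2,6): flips 1 -> legal
(3,1): flips 2 -> legal
(3,5): no bracket -> illegal
(3,6): no bracket -> illegal
(4,1): flips 2 -> legal
(5,1): flips 2 -> legal
B mobility = 8
-- W to move --
(0,0): flips 1 -> legal
(0,1): no bracket -> illegal
(0,2): no bracket -> illegal
(1,0): flips 1 -> legal
(1,3): no bracket -> illegal
(1,4): no bracket -> illegal
(1,5): flips 2 -> legal
(2,0): no bracket -> illegal
(2,1): no bracket -> illegal
(2,3): flips 1 -> legal
(3,5): flips 2 -> legal
(4,5): flips 2 -> legal
(4,6): no bracket -> illegal
(5,0): no bracket -> illegal
(5,1): no bracket -> illegal
(5,4): flips 2 -> legal
(5,6): no bracket -> illegal
(6,0): no bracket -> illegal
(6,4): flips 1 -> legal
(6,5): no bracket -> illegal
(6,6): flips 3 -> legal
(7,0): flips 1 -> legal
(7,1): no bracket -> illegal
(7,2): flips 1 -> legal
(7,3): no bracket -> illegal
(7,4): flips 1 -> legal
W mobility = 12

Answer: B=8 W=12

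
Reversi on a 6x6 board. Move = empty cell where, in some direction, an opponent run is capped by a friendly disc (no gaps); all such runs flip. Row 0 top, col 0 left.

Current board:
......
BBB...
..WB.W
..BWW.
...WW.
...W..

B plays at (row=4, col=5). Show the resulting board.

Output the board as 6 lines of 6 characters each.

Answer: ......
BBB...
..WB.W
..BWB.
...WWB
...W..

Derivation:
Place B at (4,5); scan 8 dirs for brackets.
Dir NW: opp run (3,4) capped by B -> flip
Dir N: first cell '.' (not opp) -> no flip
Dir NE: edge -> no flip
Dir W: opp run (4,4) (4,3), next='.' -> no flip
Dir E: edge -> no flip
Dir SW: first cell '.' (not opp) -> no flip
Dir S: first cell '.' (not opp) -> no flip
Dir SE: edge -> no flip
All flips: (3,4)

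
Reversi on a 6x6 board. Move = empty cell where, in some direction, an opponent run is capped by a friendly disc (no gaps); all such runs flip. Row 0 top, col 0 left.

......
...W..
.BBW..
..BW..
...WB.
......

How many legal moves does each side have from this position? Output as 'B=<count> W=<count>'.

Answer: B=6 W=7

Derivation:
-- B to move --
(0,2): no bracket -> illegal
(0,3): no bracket -> illegal
(0,4): flips 1 -> legal
(1,2): no bracket -> illegal
(1,4): flips 1 -> legal
(2,4): flips 1 -> legal
(3,4): flips 1 -> legal
(4,2): flips 1 -> legal
(5,2): no bracket -> illegal
(5,3): no bracket -> illegal
(5,4): flips 1 -> legal
B mobility = 6
-- W to move --
(1,0): flips 2 -> legal
(1,1): flips 1 -> legal
(1,2): no bracket -> illegal
(2,0): flips 2 -> legal
(3,0): no bracket -> illegal
(3,1): flips 2 -> legal
(3,4): no bracket -> illegal
(3,5): no bracket -> illegal
(4,1): flips 1 -> legal
(4,2): no bracket -> illegal
(4,5): flips 1 -> legal
(5,3): no bracket -> illegal
(5,4): no bracket -> illegal
(5,5): flips 1 -> legal
W mobility = 7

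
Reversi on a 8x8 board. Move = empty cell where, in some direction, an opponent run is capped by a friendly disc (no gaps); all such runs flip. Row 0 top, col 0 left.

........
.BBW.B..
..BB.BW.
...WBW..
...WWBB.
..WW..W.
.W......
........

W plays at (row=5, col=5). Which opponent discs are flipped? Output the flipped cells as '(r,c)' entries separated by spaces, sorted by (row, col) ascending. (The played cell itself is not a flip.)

Dir NW: first cell 'W' (not opp) -> no flip
Dir N: opp run (4,5) capped by W -> flip
Dir NE: opp run (4,6), next='.' -> no flip
Dir W: first cell '.' (not opp) -> no flip
Dir E: first cell 'W' (not opp) -> no flip
Dir SW: first cell '.' (not opp) -> no flip
Dir S: first cell '.' (not opp) -> no flip
Dir SE: first cell '.' (not opp) -> no flip

Answer: (4,5)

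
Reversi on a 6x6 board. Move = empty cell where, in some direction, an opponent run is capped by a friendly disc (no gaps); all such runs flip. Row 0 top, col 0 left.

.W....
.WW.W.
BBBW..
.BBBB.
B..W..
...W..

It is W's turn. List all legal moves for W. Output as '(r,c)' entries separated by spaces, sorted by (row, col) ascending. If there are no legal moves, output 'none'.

(1,0): flips 2 -> legal
(1,3): no bracket -> illegal
(2,4): no bracket -> illegal
(2,5): flips 1 -> legal
(3,0): flips 1 -> legal
(3,5): no bracket -> illegal
(4,1): flips 3 -> legal
(4,2): flips 2 -> legal
(4,4): flips 2 -> legal
(4,5): flips 1 -> legal
(5,0): no bracket -> illegal
(5,1): no bracket -> illegal

Answer: (1,0) (2,5) (3,0) (4,1) (4,2) (4,4) (4,5)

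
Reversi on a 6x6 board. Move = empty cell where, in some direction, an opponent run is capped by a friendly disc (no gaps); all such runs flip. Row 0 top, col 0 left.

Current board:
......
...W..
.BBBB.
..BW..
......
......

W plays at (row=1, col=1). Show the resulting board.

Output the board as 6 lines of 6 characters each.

Place W at (1,1); scan 8 dirs for brackets.
Dir NW: first cell '.' (not opp) -> no flip
Dir N: first cell '.' (not opp) -> no flip
Dir NE: first cell '.' (not opp) -> no flip
Dir W: first cell '.' (not opp) -> no flip
Dir E: first cell '.' (not opp) -> no flip
Dir SW: first cell '.' (not opp) -> no flip
Dir S: opp run (2,1), next='.' -> no flip
Dir SE: opp run (2,2) capped by W -> flip
All flips: (2,2)

Answer: ......
.W.W..
.BWBB.
..BW..
......
......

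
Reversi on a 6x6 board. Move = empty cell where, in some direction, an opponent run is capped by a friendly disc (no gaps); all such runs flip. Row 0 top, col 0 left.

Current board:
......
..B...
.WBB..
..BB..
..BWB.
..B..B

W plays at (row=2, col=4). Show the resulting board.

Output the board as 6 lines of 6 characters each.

Place W at (2,4); scan 8 dirs for brackets.
Dir NW: first cell '.' (not opp) -> no flip
Dir N: first cell '.' (not opp) -> no flip
Dir NE: first cell '.' (not opp) -> no flip
Dir W: opp run (2,3) (2,2) capped by W -> flip
Dir E: first cell '.' (not opp) -> no flip
Dir SW: opp run (3,3) (4,2), next='.' -> no flip
Dir S: first cell '.' (not opp) -> no flip
Dir SE: first cell '.' (not opp) -> no flip
All flips: (2,2) (2,3)

Answer: ......
..B...
.WWWW.
..BB..
..BWB.
..B..B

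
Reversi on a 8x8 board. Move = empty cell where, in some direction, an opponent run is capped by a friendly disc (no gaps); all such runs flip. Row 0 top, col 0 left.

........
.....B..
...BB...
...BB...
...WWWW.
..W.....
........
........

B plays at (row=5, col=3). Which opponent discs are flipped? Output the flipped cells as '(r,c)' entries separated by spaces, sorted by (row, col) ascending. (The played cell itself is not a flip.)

Answer: (4,3)

Derivation:
Dir NW: first cell '.' (not opp) -> no flip
Dir N: opp run (4,3) capped by B -> flip
Dir NE: opp run (4,4), next='.' -> no flip
Dir W: opp run (5,2), next='.' -> no flip
Dir E: first cell '.' (not opp) -> no flip
Dir SW: first cell '.' (not opp) -> no flip
Dir S: first cell '.' (not opp) -> no flip
Dir SE: first cell '.' (not opp) -> no flip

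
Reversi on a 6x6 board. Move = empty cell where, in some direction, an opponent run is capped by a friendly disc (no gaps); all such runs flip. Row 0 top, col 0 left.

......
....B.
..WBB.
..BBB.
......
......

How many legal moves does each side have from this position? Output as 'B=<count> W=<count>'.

-- B to move --
(1,1): flips 1 -> legal
(1,2): flips 1 -> legal
(1,3): no bracket -> illegal
(2,1): flips 1 -> legal
(3,1): no bracket -> illegal
B mobility = 3
-- W to move --
(0,3): no bracket -> illegal
(0,4): no bracket -> illegal
(0,5): no bracket -> illegal
(1,2): no bracket -> illegal
(1,3): no bracket -> illegal
(1,5): no bracket -> illegal
(2,1): no bracket -> illegal
(2,5): flips 2 -> legal
(3,1): no bracket -> illegal
(3,5): no bracket -> illegal
(4,1): no bracket -> illegal
(4,2): flips 1 -> legal
(4,3): no bracket -> illegal
(4,4): flips 1 -> legal
(4,5): no bracket -> illegal
W mobility = 3

Answer: B=3 W=3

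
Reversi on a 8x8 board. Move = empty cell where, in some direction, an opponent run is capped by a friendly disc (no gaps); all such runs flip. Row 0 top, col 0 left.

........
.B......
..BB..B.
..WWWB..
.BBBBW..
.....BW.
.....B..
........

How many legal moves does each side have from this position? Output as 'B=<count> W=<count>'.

Answer: B=8 W=15

Derivation:
-- B to move --
(2,1): flips 1 -> legal
(2,4): flips 2 -> legal
(2,5): flips 1 -> legal
(3,1): flips 3 -> legal
(3,6): no bracket -> illegal
(4,6): flips 1 -> legal
(4,7): flips 1 -> legal
(5,4): no bracket -> illegal
(5,7): flips 1 -> legal
(6,6): no bracket -> illegal
(6,7): flips 3 -> legal
B mobility = 8
-- W to move --
(0,0): flips 2 -> legal
(0,1): no bracket -> illegal
(0,2): no bracket -> illegal
(1,0): no bracket -> illegal
(1,2): flips 2 -> legal
(1,3): flips 1 -> legal
(1,4): flips 1 -> legal
(1,5): no bracket -> illegal
(1,6): no bracket -> illegal
(1,7): no bracket -> illegal
(2,0): no bracket -> illegal
(2,1): no bracket -> illegal
(2,4): no bracket -> illegal
(2,5): flips 1 -> legal
(2,7): no bracket -> illegal
(3,0): no bracket -> illegal
(3,1): no bracket -> illegal
(3,6): flips 1 -> legal
(3,7): no bracket -> illegal
(4,0): flips 4 -> legal
(4,6): no bracket -> illegal
(5,0): flips 1 -> legal
(5,1): flips 1 -> legal
(5,2): flips 2 -> legal
(5,3): flips 1 -> legal
(5,4): flips 3 -> legal
(6,4): no bracket -> illegal
(6,6): flips 2 -> legal
(7,4): flips 1 -> legal
(7,5): flips 2 -> legal
(7,6): no bracket -> illegal
W mobility = 15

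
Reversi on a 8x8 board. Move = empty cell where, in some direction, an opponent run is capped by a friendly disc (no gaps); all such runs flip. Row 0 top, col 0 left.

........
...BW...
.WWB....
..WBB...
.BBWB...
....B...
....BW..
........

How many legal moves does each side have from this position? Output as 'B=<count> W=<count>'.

Answer: B=11 W=12

Derivation:
-- B to move --
(0,3): no bracket -> illegal
(0,4): no bracket -> illegal
(0,5): flips 1 -> legal
(1,0): flips 3 -> legal
(1,1): flips 1 -> legal
(1,2): flips 2 -> legal
(1,5): flips 1 -> legal
(2,0): flips 2 -> legal
(2,4): no bracket -> illegal
(2,5): no bracket -> illegal
(3,0): no bracket -> illegal
(3,1): flips 2 -> legal
(5,2): flips 1 -> legal
(5,3): flips 1 -> legal
(5,5): no bracket -> illegal
(5,6): no bracket -> illegal
(6,6): flips 1 -> legal
(7,4): no bracket -> illegal
(7,5): no bracket -> illegal
(7,6): flips 1 -> legal
B mobility = 11
-- W to move --
(0,2): no bracket -> illegal
(0,3): flips 3 -> legal
(0,4): flips 1 -> legal
(1,2): flips 1 -> legal
(2,4): flips 1 -> legal
(2,5): flips 1 -> legal
(3,0): no bracket -> illegal
(3,1): no bracket -> illegal
(3,5): flips 2 -> legal
(4,0): flips 2 -> legal
(4,5): flips 1 -> legal
(5,0): flips 1 -> legal
(5,1): no bracket -> illegal
(5,2): flips 1 -> legal
(5,3): no bracket -> illegal
(5,5): flips 2 -> legal
(6,3): flips 1 -> legal
(7,3): no bracket -> illegal
(7,4): no bracket -> illegal
(7,5): no bracket -> illegal
W mobility = 12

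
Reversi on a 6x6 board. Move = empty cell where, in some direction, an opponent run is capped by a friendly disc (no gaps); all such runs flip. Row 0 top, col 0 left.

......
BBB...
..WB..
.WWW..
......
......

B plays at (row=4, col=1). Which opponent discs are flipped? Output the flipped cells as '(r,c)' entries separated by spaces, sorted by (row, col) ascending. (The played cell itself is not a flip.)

Answer: (3,2)

Derivation:
Dir NW: first cell '.' (not opp) -> no flip
Dir N: opp run (3,1), next='.' -> no flip
Dir NE: opp run (3,2) capped by B -> flip
Dir W: first cell '.' (not opp) -> no flip
Dir E: first cell '.' (not opp) -> no flip
Dir SW: first cell '.' (not opp) -> no flip
Dir S: first cell '.' (not opp) -> no flip
Dir SE: first cell '.' (not opp) -> no flip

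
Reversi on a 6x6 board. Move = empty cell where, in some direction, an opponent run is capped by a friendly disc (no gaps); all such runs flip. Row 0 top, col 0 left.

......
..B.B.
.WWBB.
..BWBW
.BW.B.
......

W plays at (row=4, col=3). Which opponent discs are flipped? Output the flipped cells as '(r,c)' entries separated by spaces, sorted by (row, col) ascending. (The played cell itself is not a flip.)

Answer: (3,2)

Derivation:
Dir NW: opp run (3,2) capped by W -> flip
Dir N: first cell 'W' (not opp) -> no flip
Dir NE: opp run (3,4), next='.' -> no flip
Dir W: first cell 'W' (not opp) -> no flip
Dir E: opp run (4,4), next='.' -> no flip
Dir SW: first cell '.' (not opp) -> no flip
Dir S: first cell '.' (not opp) -> no flip
Dir SE: first cell '.' (not opp) -> no flip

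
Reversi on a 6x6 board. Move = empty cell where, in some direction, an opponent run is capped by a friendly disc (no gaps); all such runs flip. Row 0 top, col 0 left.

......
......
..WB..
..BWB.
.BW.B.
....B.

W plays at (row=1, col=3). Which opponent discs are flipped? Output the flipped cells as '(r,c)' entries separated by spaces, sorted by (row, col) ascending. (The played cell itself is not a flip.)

Dir NW: first cell '.' (not opp) -> no flip
Dir N: first cell '.' (not opp) -> no flip
Dir NE: first cell '.' (not opp) -> no flip
Dir W: first cell '.' (not opp) -> no flip
Dir E: first cell '.' (not opp) -> no flip
Dir SW: first cell 'W' (not opp) -> no flip
Dir S: opp run (2,3) capped by W -> flip
Dir SE: first cell '.' (not opp) -> no flip

Answer: (2,3)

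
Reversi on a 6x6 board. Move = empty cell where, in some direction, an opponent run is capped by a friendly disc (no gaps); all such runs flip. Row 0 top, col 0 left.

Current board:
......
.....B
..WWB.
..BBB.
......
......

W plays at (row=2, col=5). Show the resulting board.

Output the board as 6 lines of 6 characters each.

Place W at (2,5); scan 8 dirs for brackets.
Dir NW: first cell '.' (not opp) -> no flip
Dir N: opp run (1,5), next='.' -> no flip
Dir NE: edge -> no flip
Dir W: opp run (2,4) capped by W -> flip
Dir E: edge -> no flip
Dir SW: opp run (3,4), next='.' -> no flip
Dir S: first cell '.' (not opp) -> no flip
Dir SE: edge -> no flip
All flips: (2,4)

Answer: ......
.....B
..WWWW
..BBB.
......
......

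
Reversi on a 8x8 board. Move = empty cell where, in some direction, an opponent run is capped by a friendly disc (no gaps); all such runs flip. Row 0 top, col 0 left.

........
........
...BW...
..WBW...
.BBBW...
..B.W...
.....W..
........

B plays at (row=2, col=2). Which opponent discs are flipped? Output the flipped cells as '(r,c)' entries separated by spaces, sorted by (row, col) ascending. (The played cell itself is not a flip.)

Dir NW: first cell '.' (not opp) -> no flip
Dir N: first cell '.' (not opp) -> no flip
Dir NE: first cell '.' (not opp) -> no flip
Dir W: first cell '.' (not opp) -> no flip
Dir E: first cell 'B' (not opp) -> no flip
Dir SW: first cell '.' (not opp) -> no flip
Dir S: opp run (3,2) capped by B -> flip
Dir SE: first cell 'B' (not opp) -> no flip

Answer: (3,2)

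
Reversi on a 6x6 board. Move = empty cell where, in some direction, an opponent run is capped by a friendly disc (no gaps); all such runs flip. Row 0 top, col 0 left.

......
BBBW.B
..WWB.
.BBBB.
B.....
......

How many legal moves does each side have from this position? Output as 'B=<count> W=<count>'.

Answer: B=5 W=10

Derivation:
-- B to move --
(0,2): flips 1 -> legal
(0,3): flips 2 -> legal
(0,4): flips 2 -> legal
(1,4): flips 2 -> legal
(2,1): flips 2 -> legal
B mobility = 5
-- W to move --
(0,0): flips 1 -> legal
(0,1): flips 1 -> legal
(0,2): flips 1 -> legal
(0,3): no bracket -> illegal
(0,4): no bracket -> illegal
(0,5): no bracket -> illegal
(1,4): no bracket -> illegal
(2,0): no bracket -> illegal
(2,1): no bracket -> illegal
(2,5): flips 1 -> legal
(3,0): no bracket -> illegal
(3,5): flips 1 -> legal
(4,1): flips 1 -> legal
(4,2): flips 1 -> legal
(4,3): flips 1 -> legal
(4,4): flips 1 -> legal
(4,5): flips 1 -> legal
(5,0): no bracket -> illegal
(5,1): no bracket -> illegal
W mobility = 10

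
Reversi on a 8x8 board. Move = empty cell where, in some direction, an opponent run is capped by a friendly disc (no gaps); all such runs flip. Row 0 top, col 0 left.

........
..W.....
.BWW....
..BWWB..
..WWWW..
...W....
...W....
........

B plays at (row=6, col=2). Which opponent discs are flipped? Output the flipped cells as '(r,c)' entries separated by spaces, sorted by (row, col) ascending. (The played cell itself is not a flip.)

Answer: (4,4) (5,3)

Derivation:
Dir NW: first cell '.' (not opp) -> no flip
Dir N: first cell '.' (not opp) -> no flip
Dir NE: opp run (5,3) (4,4) capped by B -> flip
Dir W: first cell '.' (not opp) -> no flip
Dir E: opp run (6,3), next='.' -> no flip
Dir SW: first cell '.' (not opp) -> no flip
Dir S: first cell '.' (not opp) -> no flip
Dir SE: first cell '.' (not opp) -> no flip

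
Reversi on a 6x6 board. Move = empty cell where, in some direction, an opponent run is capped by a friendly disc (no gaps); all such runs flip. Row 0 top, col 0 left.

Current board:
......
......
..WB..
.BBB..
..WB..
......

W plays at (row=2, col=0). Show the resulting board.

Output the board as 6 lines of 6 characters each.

Place W at (2,0); scan 8 dirs for brackets.
Dir NW: edge -> no flip
Dir N: first cell '.' (not opp) -> no flip
Dir NE: first cell '.' (not opp) -> no flip
Dir W: edge -> no flip
Dir E: first cell '.' (not opp) -> no flip
Dir SW: edge -> no flip
Dir S: first cell '.' (not opp) -> no flip
Dir SE: opp run (3,1) capped by W -> flip
All flips: (3,1)

Answer: ......
......
W.WB..
.WBB..
..WB..
......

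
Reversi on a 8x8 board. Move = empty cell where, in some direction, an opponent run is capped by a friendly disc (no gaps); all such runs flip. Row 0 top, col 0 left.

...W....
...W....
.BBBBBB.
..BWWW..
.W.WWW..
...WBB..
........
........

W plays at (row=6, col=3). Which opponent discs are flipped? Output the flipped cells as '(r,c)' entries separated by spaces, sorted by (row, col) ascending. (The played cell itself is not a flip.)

Answer: (5,4)

Derivation:
Dir NW: first cell '.' (not opp) -> no flip
Dir N: first cell 'W' (not opp) -> no flip
Dir NE: opp run (5,4) capped by W -> flip
Dir W: first cell '.' (not opp) -> no flip
Dir E: first cell '.' (not opp) -> no flip
Dir SW: first cell '.' (not opp) -> no flip
Dir S: first cell '.' (not opp) -> no flip
Dir SE: first cell '.' (not opp) -> no flip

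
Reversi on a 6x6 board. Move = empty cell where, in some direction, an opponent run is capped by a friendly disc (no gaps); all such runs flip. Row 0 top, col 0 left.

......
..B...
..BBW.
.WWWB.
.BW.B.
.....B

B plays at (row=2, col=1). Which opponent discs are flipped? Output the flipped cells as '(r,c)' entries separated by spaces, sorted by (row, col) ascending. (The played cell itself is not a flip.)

Dir NW: first cell '.' (not opp) -> no flip
Dir N: first cell '.' (not opp) -> no flip
Dir NE: first cell 'B' (not opp) -> no flip
Dir W: first cell '.' (not opp) -> no flip
Dir E: first cell 'B' (not opp) -> no flip
Dir SW: first cell '.' (not opp) -> no flip
Dir S: opp run (3,1) capped by B -> flip
Dir SE: opp run (3,2), next='.' -> no flip

Answer: (3,1)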